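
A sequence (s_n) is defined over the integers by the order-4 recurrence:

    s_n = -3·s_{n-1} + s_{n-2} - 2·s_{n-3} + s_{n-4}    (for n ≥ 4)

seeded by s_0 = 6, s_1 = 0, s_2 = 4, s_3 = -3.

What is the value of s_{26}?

s_4 = -3·-3 + 1·4 + -2·0 + 1·6 = 19
s_5 = -3·19 + 1·-3 + -2·4 + 1·0 = -68
s_6 = -3·-68 + 1·19 + -2·-3 + 1·4 = 233
s_7 = -3·233 + 1·-68 + -2·19 + 1·-3 = -808
s_8 = -3·-808 + 1·233 + -2·-68 + 1·19 = 2812
s_9 = -3·2812 + 1·-808 + -2·233 + 1·-68 = -9778
s_10 = -3·-9778 + 1·2812 + -2·-808 + 1·233 = 33995
s_11 = -3·33995 + 1·-9778 + -2·2812 + 1·-808 = -118195
s_12 = -3·-118195 + 1·33995 + -2·-9778 + 1·2812 = 410948
s_13 = -3·410948 + 1·-118195 + -2·33995 + 1·-9778 = -1428807
s_14 = -3·-1428807 + 1·410948 + -2·-118195 + 1·33995 = 4967754
s_15 = -3·4967754 + 1·-1428807 + -2·410948 + 1·-118195 = -17272160
s_16 = -3·-17272160 + 1·4967754 + -2·-1428807 + 1·410948 = 60052796
s_17 = -3·60052796 + 1·-17272160 + -2·4967754 + 1·-1428807 = -208794863
s_18 = -3·-208794863 + 1·60052796 + -2·-17272160 + 1·4967754 = 725949459
s_19 = -3·725949459 + 1·-208794863 + -2·60052796 + 1·-17272160 = -2524020992
s_20 = -3·-2524020992 + 1·725949459 + -2·-208794863 + 1·60052796 = 8775654957
s_21 = -3·8775654957 + 1·-2524020992 + -2·725949459 + 1·-208794863 = -30511679644
s_22 = -3·-30511679644 + 1·8775654957 + -2·-2524020992 + 1·725949459 = 106084685332
s_23 = -3·106084685332 + 1·-30511679644 + -2·8775654957 + 1·-2524020992 = -368841066546
s_24 = -3·-368841066546 + 1·106084685332 + -2·-30511679644 + 1·8775654957 = 1282406899215
s_25 = -3·1282406899215 + 1·-368841066546 + -2·106084685332 + 1·-30511679644 = -4458742814499
s_26 = -3·-4458742814499 + 1·1282406899215 + -2·-368841066546 + 1·106084685332 = 15502402161136

15502402161136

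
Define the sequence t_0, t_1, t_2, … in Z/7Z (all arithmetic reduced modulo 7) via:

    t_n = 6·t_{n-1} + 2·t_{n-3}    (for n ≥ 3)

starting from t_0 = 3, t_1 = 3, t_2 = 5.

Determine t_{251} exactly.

t_3 = 6·5 + 0·3 + 2·3 = 1
t_4 = 6·1 + 0·5 + 2·3 = 5
t_5 = 6·5 + 0·1 + 2·5 = 5
t_6 = 6·5 + 0·5 + 2·1 = 4
t_7 = 6·4 + 0·5 + 2·5 = 6
t_8 = 6·6 + 0·4 + 2·5 = 4
t_9 = 6·4 + 0·6 + 2·4 = 4
t_10 = 6·4 + 0·4 + 2·6 = 1
t_11 = 6·1 + 0·4 + 2·4 = 0
t_12 = 6·0 + 0·1 + 2·4 = 1
t_13 = 6·1 + 0·0 + 2·1 = 1
t_14 = 6·1 + 0·1 + 2·0 = 6
t_15 = 6·6 + 0·1 + 2·1 = 3
t_16 = 6·3 + 0·6 + 2·1 = 6
t_17 = 6·6 + 0·3 + 2·6 = 6
t_18 = 6·6 + 0·6 + 2·3 = 0
t_19 = 6·0 + 0·6 + 2·6 = 5
t_20 = 6·5 + 0·0 + 2·6 = 0
t_21 = 6·0 + 0·5 + 2·0 = 0
t_22 = 6·0 + 0·0 + 2·5 = 3
t_23 = 6·3 + 0·0 + 2·0 = 4
t_24 = 6·4 + 0·3 + 2·0 = 3
t_25 = 6·3 + 0·4 + 2·3 = 3
t_26 = 6·3 + 0·3 + 2·4 = 5
(t_24, t_25, t_26) = (3, 3, 5) = (t_0, t_1, t_2), so the sequence has period 24.
251 ≡ 11 (mod 24), hence t_251 = t_11 = 0.

0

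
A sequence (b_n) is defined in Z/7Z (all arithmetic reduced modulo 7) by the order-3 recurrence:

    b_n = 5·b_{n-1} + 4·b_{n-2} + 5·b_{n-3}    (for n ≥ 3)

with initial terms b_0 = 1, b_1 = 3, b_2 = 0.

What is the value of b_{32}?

b_3 = 5·0 + 4·3 + 5·1 = 3
b_4 = 5·3 + 4·0 + 5·3 = 2
b_5 = 5·2 + 4·3 + 5·0 = 1
b_6 = 5·1 + 4·2 + 5·3 = 0
b_7 = 5·0 + 4·1 + 5·2 = 0
b_8 = 5·0 + 4·0 + 5·1 = 5
b_9 = 5·5 + 4·0 + 5·0 = 4
b_10 = 5·4 + 4·5 + 5·0 = 5
b_11 = 5·5 + 4·4 + 5·5 = 3
b_12 = 5·3 + 4·5 + 5·4 = 6
b_13 = 5·6 + 4·3 + 5·5 = 4
b_14 = 5·4 + 4·6 + 5·3 = 3
b_15 = 5·3 + 4·4 + 5·6 = 5
b_16 = 5·5 + 4·3 + 5·4 = 1
b_17 = 5·1 + 4·5 + 5·3 = 5
b_18 = 5·5 + 4·1 + 5·5 = 5
b_19 = 5·5 + 4·5 + 5·1 = 1
b_20 = 5·1 + 4·5 + 5·5 = 1
b_21 = 5·1 + 4·1 + 5·5 = 6
b_22 = 5·6 + 4·1 + 5·1 = 4
b_23 = 5·4 + 4·6 + 5·1 = 0
b_24 = 5·0 + 4·4 + 5·6 = 4
b_25 = 5·4 + 4·0 + 5·4 = 5
b_26 = 5·5 + 4·4 + 5·0 = 6
b_27 = 5·6 + 4·5 + 5·4 = 0
b_28 = 5·0 + 4·6 + 5·5 = 0
b_29 = 5·0 + 4·0 + 5·6 = 2
b_30 = 5·2 + 4·0 + 5·0 = 3
b_31 = 5·3 + 4·2 + 5·0 = 2
b_32 = 5·2 + 4·3 + 5·2 = 4

4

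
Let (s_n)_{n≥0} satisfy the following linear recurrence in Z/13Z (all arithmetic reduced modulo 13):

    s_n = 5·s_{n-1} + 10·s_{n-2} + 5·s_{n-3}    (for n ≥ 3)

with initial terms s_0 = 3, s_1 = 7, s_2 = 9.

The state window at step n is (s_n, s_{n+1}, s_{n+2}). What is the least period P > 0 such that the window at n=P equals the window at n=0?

84

n=0: window = (3, 7, 9)
n=1: window = (7, 9, 0)
n=2: window = (9, 0, 8)
n=3: window = (0, 8, 7)
n=4: window = (8, 7, 11)
n=5: window = (7, 11, 9)
n=6: window = (11, 9, 8)
n=7: window = (9, 8, 3)
n=8: window = (8, 3, 10)
n=9: window = (3, 10, 3)
n=10: window = (10, 3, 0)
n=11: window = (3, 0, 2)
n=12: window = (0, 2, 12)
n=13: window = (2, 12, 2)
n=14: window = (12, 2, 10)
n=15: window = (2, 10, 0)
n=16: window = (10, 0, 6)
n=17: window = (0, 6, 2)
n=18: window = (6, 2, 5)
n=19: window = (2, 5, 10)
n=20: window = (5, 10, 6)
n=21: window = (10, 6, 12)
n=22: window = (6, 12, 1)
n=23: window = (12, 1, 12)
n=24: window = (1, 12, 0)
n=25: window = (12, 0, 8)
n=26: window = (0, 8, 9)
n=27: window = (8, 9, 8)
n=28: window = (9, 8, 1)
n=29: window = (8, 1, 0)
n=30: window = (1, 0, 11)
n=31: window = (0, 11, 8)
n=32: window = (11, 8, 7)
n=33: window = (8, 7, 1)
n=34: window = (7, 1, 11)
n=35: window = (1, 11, 9)
n=36: window = (11, 9, 4)
n=37: window = (9, 4, 9)
n=38: window = (4, 9, 0)
n=39: window = (9, 0, 6)
n=40: window = (0, 6, 10)
…
n=82: window = (0, 7, 3)
n=83: window = (7, 3, 7)
n=84: window = (3, 7, 9)
window at n=84 equals window at n=0 → period = 84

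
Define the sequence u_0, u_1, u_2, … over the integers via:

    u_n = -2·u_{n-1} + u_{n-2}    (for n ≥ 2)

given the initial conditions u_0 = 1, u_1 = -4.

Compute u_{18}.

u_2 = -2·-4 + 1·1 = 9
u_3 = -2·9 + 1·-4 = -22
u_4 = -2·-22 + 1·9 = 53
u_5 = -2·53 + 1·-22 = -128
u_6 = -2·-128 + 1·53 = 309
u_7 = -2·309 + 1·-128 = -746
u_8 = -2·-746 + 1·309 = 1801
u_9 = -2·1801 + 1·-746 = -4348
u_10 = -2·-4348 + 1·1801 = 10497
u_11 = -2·10497 + 1·-4348 = -25342
u_12 = -2·-25342 + 1·10497 = 61181
u_13 = -2·61181 + 1·-25342 = -147704
u_14 = -2·-147704 + 1·61181 = 356589
u_15 = -2·356589 + 1·-147704 = -860882
u_16 = -2·-860882 + 1·356589 = 2078353
u_17 = -2·2078353 + 1·-860882 = -5017588
u_18 = -2·-5017588 + 1·2078353 = 12113529

12113529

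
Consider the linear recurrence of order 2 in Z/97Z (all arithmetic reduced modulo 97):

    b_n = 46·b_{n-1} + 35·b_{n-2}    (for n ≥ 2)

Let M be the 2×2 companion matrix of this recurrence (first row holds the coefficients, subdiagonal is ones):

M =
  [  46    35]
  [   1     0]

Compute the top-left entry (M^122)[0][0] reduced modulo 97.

(M^122)[0][0] is the top entry after applying M 122 times to the unit state (1, 0). Equivalently it is h_{123} for the auxiliary sequence (h_n) obeying the same recurrence with h_1 = 1 and h_i = 0 for 0 ≤ i < 1:
h_2 = 46·1 + 35·0 = 46
h_3 = 46·46 + 35·1 = 17
h_4 = 46·17 + 35·46 = 64
h_5 = 46·64 + 35·17 = 47
h_6 = 46·47 + 35·64 = 37
h_7 = 46·37 + 35·47 = 49
h_8 = 46·49 + 35·37 = 57
h_9 = 46·57 + 35·49 = 69
h_10 = 46·69 + 35·57 = 28
h_11 = 46·28 + 35·69 = 17
h_12 = 46·17 + 35·28 = 16
h_13 = 46·16 + 35·17 = 70
h_14 = 46·70 + 35·16 = 94
h_15 = 46·94 + 35·70 = 81
h_16 = 46·81 + 35·94 = 32
h_17 = 46·32 + 35·81 = 39
h_18 = 46·39 + 35·32 = 4
h_19 = 46·4 + 35·39 = 94
h_20 = 46·94 + 35·4 = 2
h_21 = 46·2 + 35·94 = 84
h_22 = 46·84 + 35·2 = 54
h_23 = 46·54 + 35·84 = 89
h_24 = 46·89 + 35·54 = 67
h_25 = 46·67 + 35·89 = 86
h_26 = 46·86 + 35·67 = 93
h_27 = 46·93 + 35·86 = 13
h_28 = 46·13 + 35·93 = 70
h_29 = 46·70 + 35·13 = 86
h_30 = 46·86 + 35·70 = 4
h_31 = 46·4 + 35·86 = 90
h_32 = 46·90 + 35·4 = 12
h_33 = 46·12 + 35·90 = 16
h_34 = 46·16 + 35·12 = 89
h_35 = 46·89 + 35·16 = 95
h_36 = 46·95 + 35·89 = 16
h_37 = 46·16 + 35·95 = 84
h_38 = 46·84 + 35·16 = 59
h_39 = 46·59 + 35·84 = 28
h_40 = 46·28 + 35·59 = 55
h_41 = 46·55 + 35·28 = 18
h_42 = 46·18 + 35·55 = 37
h_43 = 46·37 + 35·18 = 4
h_44 = 46·4 + 35·37 = 24
h_45 = 46·24 + 35·4 = 80
h_46 = 46·80 + 35·24 = 58
h_47 = 46·58 + 35·80 = 36
h_48 = 46·36 + 35·58 = 0
h_49 = 46·0 + 35·36 = 96
h_50 = 46·96 + 35·0 = 51
h_51 = 46·51 + 35·96 = 80
h_52 = 46·80 + 35·51 = 33
h_53 = 46·33 + 35·80 = 50
h_54 = 46·50 + 35·33 = 60
h_55 = 46·60 + 35·50 = 48
h_56 = 46·48 + 35·60 = 40
h_57 = 46·40 + 35·48 = 28
h_58 = 46·28 + 35·40 = 69
h_59 = 46·69 + 35·28 = 80
h_60 = 46·80 + 35·69 = 81
h_61 = 46·81 + 35·80 = 27
h_62 = 46·27 + 35·81 = 3
h_63 = 46·3 + 35·27 = 16
h_64 = 46·16 + 35·3 = 65
h_65 = 46·65 + 35·16 = 58
h_66 = 46·58 + 35·65 = 93
h_67 = 46·93 + 35·58 = 3
h_68 = 46·3 + 35·93 = 95
h_69 = 46·95 + 35·3 = 13
h_70 = 46·13 + 35·95 = 43
h_71 = 46·43 + 35·13 = 8
h_72 = 46·8 + 35·43 = 30
h_73 = 46·30 + 35·8 = 11
h_74 = 46·11 + 35·30 = 4
h_75 = 46·4 + 35·11 = 84
h_76 = 46·84 + 35·4 = 27
h_77 = 46·27 + 35·84 = 11
h_78 = 46·11 + 35·27 = 93
h_79 = 46·93 + 35·11 = 7
h_80 = 46·7 + 35·93 = 85
h_81 = 46·85 + 35·7 = 81
h_82 = 46·81 + 35·85 = 8
h_83 = 46·8 + 35·81 = 2
h_84 = 46·2 + 35·8 = 81
h_85 = 46·81 + 35·2 = 13
h_86 = 46·13 + 35·81 = 38
h_87 = 46·38 + 35·13 = 69
h_88 = 46·69 + 35·38 = 42
h_89 = 46·42 + 35·69 = 79
h_90 = 46·79 + 35·42 = 60
h_91 = 46·60 + 35·79 = 93
h_92 = 46·93 + 35·60 = 73
h_93 = 46·73 + 35·93 = 17
h_94 = 46·17 + 35·73 = 39
h_95 = 46·39 + 35·17 = 61
h_96 = 46·61 + 35·39 = 0
h_97 = 46·0 + 35·61 = 1
h_98 = 46·1 + 35·0 = 46
h_99 = 46·46 + 35·1 = 17
h_100 = 46·17 + 35·46 = 64
h_101 = 46·64 + 35·17 = 47
h_102 = 46·47 + 35·64 = 37
h_103 = 46·37 + 35·47 = 49
h_104 = 46·49 + 35·37 = 57
h_105 = 46·57 + 35·49 = 69
h_106 = 46·69 + 35·57 = 28
h_107 = 46·28 + 35·69 = 17
h_108 = 46·17 + 35·28 = 16
h_109 = 46·16 + 35·17 = 70
h_110 = 46·70 + 35·16 = 94
h_111 = 46·94 + 35·70 = 81
h_112 = 46·81 + 35·94 = 32
h_113 = 46·32 + 35·81 = 39
h_114 = 46·39 + 35·32 = 4
h_115 = 46·4 + 35·39 = 94
h_116 = 46·94 + 35·4 = 2
h_117 = 46·2 + 35·94 = 84
h_118 = 46·84 + 35·2 = 54
h_119 = 46·54 + 35·84 = 89
h_120 = 46·89 + 35·54 = 67
h_121 = 46·67 + 35·89 = 86
h_122 = 46·86 + 35·67 = 93
h_123 = 46·93 + 35·86 = 13

13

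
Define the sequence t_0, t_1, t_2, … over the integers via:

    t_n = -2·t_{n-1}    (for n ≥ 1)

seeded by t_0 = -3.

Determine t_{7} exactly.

384

t_1 = -2·-3 = 6
t_2 = -2·6 = -12
t_3 = -2·-12 = 24
t_4 = -2·24 = -48
t_5 = -2·-48 = 96
t_6 = -2·96 = -192
t_7 = -2·-192 = 384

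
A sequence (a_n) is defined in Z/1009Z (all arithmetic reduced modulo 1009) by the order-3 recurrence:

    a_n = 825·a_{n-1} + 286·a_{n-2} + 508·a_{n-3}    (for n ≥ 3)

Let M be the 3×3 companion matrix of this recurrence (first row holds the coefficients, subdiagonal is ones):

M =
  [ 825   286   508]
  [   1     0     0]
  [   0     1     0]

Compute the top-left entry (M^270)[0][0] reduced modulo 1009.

(M^270)[0][0] is the top entry after applying M 270 times to the unit state (1, 0, 0). Equivalently it is h_{272} for the auxiliary sequence (h_n) obeying the same recurrence with h_2 = 1 and h_i = 0 for 0 ≤ i < 2:
h_3 = 825·1 + 286·0 + 508·0 = 825
h_4 = 825·825 + 286·1 + 508·0 = 845
h_5 = 825·845 + 286·825 + 508·1 = 258
h_6 = 825·258 + 286·845 + 508·825 = 835
h_7 = 825·835 + 286·258 + 508·845 = 294
h_8 = 825·294 + 286·835 + 508·258 = 970
Continuing the recurrence:
  h_9 = 850;  h_10 = 969;  h_11 = 596;  h_12 = 933;  h_13 = 662;  h_14 = 811
  h_15 = 491;  h_16 = 641;  h_17 = 600;  h_18 = 483;  h_19 = 720;  h_20 = 695
  h_21 = 524;  h_22 = 947;  h_23 = 751;  h_24 = 295;  h_25 = 867;  h_26 = 623
  h_27 = 670;  h_28 = 924;  h_29 = 73;  h_30 = 927;  h_31 = 858;  h_32 = 47
  h_33 = 347;  h_34 = 20;  h_35 = 376;  h_36 = 813;  h_37 = 392;  h_38 = 266
  h_39 = 933;  h_40 = 622;  h_41 = 962;  h_42 = 618;  h_43 = 139;  h_44 = 162
  h_45 = 1;  h_46 = 725;  h_47 = 641;  h_48 = 113;  h_49 = 100;  h_50 = 522
  h_51 = 46;  h_52 = 927;  h_53 = 810;  h_54 = 208;  h_55 = 382;  h_56 = 107
  h_57 = 491;  h_58 = 117;  h_59 = 715;  h_60 = 989;  h_61 = 221;  h_62 = 10
  h_63 = 756;  h_64 = 240;  h_65 = 561;  h_66 = 350;  h_67 = 22;  h_68 = 647
  h_69 = 468;  h_70 = 125;  h_71 = 609;  h_72 = 1007;  h_73 = 927;  h_74 = 1008
  h_75 = 941;  h_76 = 840;  h_77 = 41;  h_78 = 388;  h_79 = 787;  h_80 = 105
  h_81 = 275;  h_82 = 851;  h_83 = 631;  h_84 = 606;  h_85 = 806;  h_86 = 482
  h_87 = 671;  h_88 = 56;  h_89 = 660;  h_90 = 347;  h_91 = 1001;  h_92 = 106
  h_93 = 107;  h_94 = 510;  h_95 = 700;  h_96 = 786;  h_97 = 857;  h_98 = 946
  h_99 = 132;  h_100 = 549;  h_101 = 587;  h_102 = 27;  h_103 = 873;  h_104 = 999
  h_105 = 876;  h_106 = 956;  h_107 = 940;  h_108 = 604;  h_109 = 619;  h_110 = 589
  h_111 = 142;  h_112 = 710;  h_113 = 321;  h_114 = 206;  h_115 = 892;  h_116 = 343
  h_117 = 2;  h_118 = 961;  h_119 = 10;  h_120 = 583;  h_121 = 356;  h_122 = 369
  h_123 = 141;  h_124 = 116;  h_125 = 598;  h_126 = 826;  h_127 = 279;  h_128 = 328
  h_129 = 135;  h_130 = 828;  h_131 = 414;  h_132 = 169;  h_133 = 405;  h_134 = 488
  h_135 = 900;  h_136 = 106;  h_137 = 471;  h_138 = 279;  h_139 = 1003;  h_140 = 313
  h_141 = 695;  h_142 = 968;  h_143 = 60;  h_144 = 351;  h_145 = 360;  h_146 = 50
  h_147 = 647;  h_148 = 439;  h_149 = 514;  h_150 = 450;  h_151 = 660;  h_152 = 987
  h_153 = 655;  h_154 = 614;  h_155 = 620;  h_156 = 754;  h_157 = 373;  h_158 = 859
  h_159 = 702;  h_160 = 263;  h_161 = 505;  h_162 = 899;  h_163 = 619;  h_164 = 194
  h_165 = 702;  h_166 = 626;  h_167 = 502;  h_168 = 333;  h_169 = 744;  h_170 = 459
  h_171 = 846;  h_172 = 412;  h_173 = 765;  h_174 = 213;  h_175 = 429;  h_176 = 299
  h_177 = 316;  h_178 = 115;  h_179 = 137;  h_180 = 716;  h_181 = 164;  h_182 = 18
  h_183 = 693;  h_184 = 299;  h_185 = 976;  h_186 = 679;  h_187 = 365;  h_188 = 289
  h_189 = 618;  h_190 = 994;  h_191 = 413;  h_192 = 583;  h_193 = 199;  h_194 = 902
  h_195 = 445;  h_196 = 718;  h_197 = 333;  h_198 = 842;  h_199 = 336;  h_200 = 47
  h_201 = 594;  h_202 = 168;  h_203 = 399;  h_204 = 927;  h_205 = 638;  h_206 = 299
  h_207 = 31;  h_208 = 314;  h_209 = 64;  h_210 = 948;  h_211 = 357;  h_212 = 837
  h_213 = 853;  h_214 = 437;  h_215 = 499;  h_216 = 332;  h_217 = 922;  h_218 = 203
  h_219 = 477;  h_220 = 760;  h_221 = 824;  h_222 = 315;  h_223 = 762;  h_224 = 189
  h_225 = 116;  h_226 = 62;  h_227 = 736;  h_228 = 767;  h_229 = 973;  h_230 = 528
  h_231 = 677;  h_232 = 80;  h_233 = 139;  h_234 = 178;  h_235 = 219;  h_236 = 504
  h_237 = 791;  h_238 = 880;  h_239 = 485;  h_240 = 237;  h_241 = 309;  h_242 = 11
  h_243 = 910;  h_244 = 750;  h_245 = 714;  h_246 = 544;  h_247 = 788;  h_248 = 983
  h_249 = 995;  h_250 = 925;  h_251 = 262;  h_252 = 367;  h_253 = 47;  h_254 = 367
  h_255 = 171;  h_256 = 510;  h_257 = 242;  h_258 = 526;  h_259 = 447;  h_260 = 423
  h_261 = 392;  h_262 = 469;  h_263 = 558;  h_264 = 546;  h_265 = 730;  h_266 = 582
  h_267 = 685;  h_268 = 589;  h_269 = 779;  h_270 = 777
h_271 = 825·777 + 286·779 + 508·589 = 663
h_272 = 825·663 + 286·777 + 508·779 = 543

543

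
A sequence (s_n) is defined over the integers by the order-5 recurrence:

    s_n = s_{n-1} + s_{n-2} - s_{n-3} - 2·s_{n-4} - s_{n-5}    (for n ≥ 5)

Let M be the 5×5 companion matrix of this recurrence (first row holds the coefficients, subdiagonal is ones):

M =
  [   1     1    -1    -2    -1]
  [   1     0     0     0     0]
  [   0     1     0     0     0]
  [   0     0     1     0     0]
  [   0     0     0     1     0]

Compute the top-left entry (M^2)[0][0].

2

(M^2)[0][0] is the top entry after applying M 2 times to the unit state (1, 0, 0, 0, 0). Equivalently it is h_{6} for the auxiliary sequence (h_n) obeying the same recurrence with h_4 = 1 and h_i = 0 for 0 ≤ i < 4:
h_5 = 1·1 + 1·0 + -1·0 + -2·0 + -1·0 = 1
h_6 = 1·1 + 1·1 + -1·0 + -2·0 + -1·0 = 2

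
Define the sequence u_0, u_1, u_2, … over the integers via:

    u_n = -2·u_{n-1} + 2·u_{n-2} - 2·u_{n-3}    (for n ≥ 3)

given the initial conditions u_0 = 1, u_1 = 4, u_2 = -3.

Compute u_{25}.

u_3 = -2·-3 + 2·4 + -2·1 = 12
u_4 = -2·12 + 2·-3 + -2·4 = -38
u_5 = -2·-38 + 2·12 + -2·-3 = 106
u_6 = -2·106 + 2·-38 + -2·12 = -312
u_7 = -2·-312 + 2·106 + -2·-38 = 912
u_8 = -2·912 + 2·-312 + -2·106 = -2660
u_9 = -2·-2660 + 2·912 + -2·-312 = 7768
u_10 = -2·7768 + 2·-2660 + -2·912 = -22680
u_11 = -2·-22680 + 2·7768 + -2·-2660 = 66216
u_12 = -2·66216 + 2·-22680 + -2·7768 = -193328
u_13 = -2·-193328 + 2·66216 + -2·-22680 = 564448
u_14 = -2·564448 + 2·-193328 + -2·66216 = -1647984
u_15 = -2·-1647984 + 2·564448 + -2·-193328 = 4811520
u_16 = -2·4811520 + 2·-1647984 + -2·564448 = -14047904
u_17 = -2·-14047904 + 2·4811520 + -2·-1647984 = 41014816
u_18 = -2·41014816 + 2·-14047904 + -2·4811520 = -119748480
u_19 = -2·-119748480 + 2·41014816 + -2·-14047904 = 349622400
u_20 = -2·349622400 + 2·-119748480 + -2·41014816 = -1020771392
u_21 = -2·-1020771392 + 2·349622400 + -2·-119748480 = 2980284544
u_22 = -2·2980284544 + 2·-1020771392 + -2·349622400 = -8701356672
u_23 = -2·-8701356672 + 2·2980284544 + -2·-1020771392 = 25404825216
u_24 = -2·25404825216 + 2·-8701356672 + -2·2980284544 = -74172932864
u_25 = -2·-74172932864 + 2·25404825216 + -2·-8701356672 = 216558229504

216558229504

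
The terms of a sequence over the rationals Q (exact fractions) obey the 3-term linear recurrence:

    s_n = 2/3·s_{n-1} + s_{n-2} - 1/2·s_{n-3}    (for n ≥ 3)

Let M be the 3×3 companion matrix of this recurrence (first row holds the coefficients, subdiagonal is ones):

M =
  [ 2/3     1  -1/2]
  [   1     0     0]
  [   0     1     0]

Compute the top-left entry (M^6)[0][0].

6997/2916

(M^6)[0][0] is the top entry after applying M 6 times to the unit state (1, 0, 0). Equivalently it is h_{8} for the auxiliary sequence (h_n) obeying the same recurrence with h_2 = 1 and h_i = 0 for 0 ≤ i < 2:
h_3 = 2/3·1 + 1·0 + -1/2·0 = 2/3
h_4 = 2/3·2/3 + 1·1 + -1/2·0 = 13/9
h_5 = 2/3·13/9 + 1·2/3 + -1/2·1 = 61/54
h_6 = 2/3·61/54 + 1·13/9 + -1/2·2/3 = 151/81
h_7 = 2/3·151/81 + 1·61/54 + -1/2·13/9 = 401/243
h_8 = 2/3·401/243 + 1·151/81 + -1/2·61/54 = 6997/2916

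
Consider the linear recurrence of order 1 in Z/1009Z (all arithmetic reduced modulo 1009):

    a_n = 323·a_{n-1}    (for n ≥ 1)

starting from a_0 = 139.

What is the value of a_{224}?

713

a_1 = 323·139 = 501
a_2 = 323·501 = 383
a_3 = 323·383 = 611
a_4 = 323·611 = 598
a_5 = 323·598 = 435
a_6 = 323·435 = 254
Continuing the recurrence:
  a_7 = 313;  a_8 = 199;  a_9 = 710;  a_10 = 287;  a_11 = 882;  a_12 = 348
  a_13 = 405;  a_14 = 654;  a_15 = 361;  a_16 = 568;  a_17 = 835;  a_18 = 302
  a_19 = 682;  a_20 = 324;  a_21 = 725;  a_22 = 87;  a_23 = 858;  a_24 = 668
  a_25 = 847;  a_26 = 142;  a_27 = 461;  a_28 = 580;  a_29 = 675;  a_30 = 81
  a_31 = 938;  a_32 = 274;  a_33 = 719;  a_34 = 167;  a_35 = 464;  a_36 = 540
  a_37 = 872;  a_38 = 145;  a_39 = 421;  a_40 = 777;  a_41 = 739;  a_42 = 573
  a_43 = 432;  a_44 = 294;  a_45 = 116;  a_46 = 135;  a_47 = 218;  a_48 = 793
  a_49 = 862;  a_50 = 951;  a_51 = 437;  a_52 = 900;  a_53 = 108;  a_54 = 578
  a_55 = 29;  a_56 = 286;  a_57 = 559;  a_58 = 955;  a_59 = 720;  a_60 = 490
  a_61 = 866;  a_62 = 225;  a_63 = 27;  a_64 = 649;  a_65 = 764;  a_66 = 576
  a_67 = 392;  a_68 = 491;  a_69 = 180;  a_70 = 627;  a_71 = 721;  a_72 = 813
  a_73 = 259;  a_74 = 919;  a_75 = 191;  a_76 = 144;  a_77 = 98;  a_78 = 375
  a_79 = 45;  a_80 = 409;  a_81 = 937;  a_82 = 960;  a_83 = 317;  a_84 = 482
  a_85 = 300;  a_86 = 36;  a_87 = 529;  a_88 = 346;  a_89 = 768;  a_90 = 859
  a_91 = 991;  a_92 = 240;  a_93 = 836;  a_94 = 625;  a_95 = 75;  a_96 = 9
  a_97 = 889;  a_98 = 591;  a_99 = 192;  a_100 = 467;  a_101 = 500;  a_102 = 60
  a_103 = 209;  a_104 = 913;  a_105 = 271;  a_106 = 759;  a_107 = 979;  a_108 = 400
  a_109 = 48;  a_110 = 369;  a_111 = 125;  a_112 = 15;  a_113 = 809;  a_114 = 985
  a_115 = 320;  a_116 = 442;  a_117 = 497;  a_118 = 100;  a_119 = 12;  a_120 = 849
  a_121 = 788;  a_122 = 256;  a_123 = 959;  a_124 = 1003;  a_125 = 80;  a_126 = 615
  a_127 = 881;  a_128 = 25;  a_129 = 3;  a_130 = 969;  a_131 = 197;  a_132 = 64
  a_133 = 492;  a_134 = 503;  a_135 = 20;  a_136 = 406;  a_137 = 977;  a_138 = 763
  a_139 = 253;  a_140 = 999;  a_141 = 806;  a_142 = 16;  a_143 = 123;  a_144 = 378
  a_145 = 5;  a_146 = 606;  a_147 = 1001;  a_148 = 443;  a_149 = 820;  a_150 = 502
  a_151 = 706;  a_152 = 4;  a_153 = 283;  a_154 = 599;  a_155 = 758;  a_156 = 656
  a_157 = 1007;  a_158 = 363;  a_159 = 205;  a_160 = 630;  a_161 = 681;  a_162 = 1
  a_163 = 323;  a_164 = 402;  a_165 = 694;  a_166 = 164;  a_167 = 504;  a_168 = 343
  a_169 = 808;  a_170 = 662;  a_171 = 927;  a_172 = 757;  a_173 = 333;  a_174 = 605
  a_175 = 678;  a_176 = 41;  a_177 = 126;  a_178 = 338;  a_179 = 202;  a_180 = 670
  a_181 = 484;  a_182 = 946;  a_183 = 840;  a_184 = 908;  a_185 = 674;  a_186 = 767
  a_187 = 536;  a_188 = 589;  a_189 = 555;  a_190 = 672;  a_191 = 121;  a_192 = 741
  a_193 = 210;  a_194 = 227;  a_195 = 673;  a_196 = 444;  a_197 = 134;  a_198 = 904
  a_199 = 391;  a_200 = 168;  a_201 = 787;  a_202 = 942;  a_203 = 557;  a_204 = 309
  a_205 = 925;  a_206 = 111;  a_207 = 538;  a_208 = 226;  a_209 = 350;  a_210 = 42
  a_211 = 449;  a_212 = 740;  a_213 = 896;  a_214 = 834;  a_215 = 988;  a_216 = 280
  a_217 = 639;  a_218 = 561;  a_219 = 592;  a_220 = 515;  a_221 = 869;  a_222 = 185
a_223 = 323·185 = 224
a_224 = 323·224 = 713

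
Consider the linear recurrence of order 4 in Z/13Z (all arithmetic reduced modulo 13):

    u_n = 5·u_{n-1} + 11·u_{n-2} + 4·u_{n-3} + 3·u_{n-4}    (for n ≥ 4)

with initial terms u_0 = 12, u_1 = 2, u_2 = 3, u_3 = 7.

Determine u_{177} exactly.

0

u_4 = 5·7 + 11·3 + 4·2 + 3·12 = 8
u_5 = 5·8 + 11·7 + 4·3 + 3·2 = 5
u_6 = 5·5 + 11·8 + 4·7 + 3·3 = 7
u_7 = 5·7 + 11·5 + 4·8 + 3·7 = 0
u_8 = 5·0 + 11·7 + 4·5 + 3·8 = 4
u_9 = 5·4 + 11·0 + 4·7 + 3·5 = 11
Continuing the recurrence:
  u_10 = 3;  u_11 = 9;  u_12 = 4;  u_13 = 8;  u_14 = 12;  u_15 = 9
  u_16 = 0;  u_17 = 2;  u_18 = 4;  u_19 = 4;  u_20 = 7;  u_21 = 10
  u_22 = 12;  u_23 = 2;  u_24 = 8;  u_25 = 10;  u_26 = 0;  u_27 = 5
  u_28 = 11;  u_29 = 10;  u_30 = 9;  u_31 = 6;  u_32 = 7;  u_33 = 11
  u_34 = 1;  u_35 = 3;  u_36 = 0;  u_37 = 5;  u_38 = 1;  u_39 = 4
  u_40 = 12;  u_41 = 6;  u_42 = 12;  u_43 = 4;  u_44 = 4;  u_45 = 0
  u_46 = 5;  u_47 = 1;  u_48 = 7;  u_49 = 1;  u_50 = 10;  u_51 = 1
  u_52 = 10;  u_53 = 0;  u_54 = 1;  u_55 = 9;  u_56 = 8;  u_57 = 0
  u_58 = 10;  u_59 = 5;  u_60 = 3;  u_61 = 6;  u_62 = 9;  u_63 = 8
  u_64 = 3;  u_65 = 1;  u_66 = 6;  u_67 = 12;  u_68 = 9;  u_69 = 9
  u_70 = 2;  u_71 = 12;  u_72 = 2;  u_73 = 8;  u_74 = 12;  u_75 = 10
  u_76 = 12;  u_77 = 8;  u_78 = 1;  u_79 = 2;  u_80 = 11;  u_81 = 1
  u_82 = 7;  u_83 = 5;  u_84 = 9;  u_85 = 1;  u_86 = 2;  u_87 = 7
  u_88 = 10;  u_89 = 8;  u_90 = 2;  u_91 = 3;  u_92 = 8;  u_93 = 1
  u_94 = 7;  u_95 = 9;  u_96 = 7;  u_97 = 9;  u_98 = 10;  u_99 = 9
  u_100 = 4;  u_101 = 4;  u_102 = 0;  u_103 = 9;  u_104 = 8;  u_105 = 8
  u_106 = 8;  u_107 = 5;  u_108 = 0;  u_109 = 7;  u_110 = 1;  u_111 = 6
  u_112 = 4;  u_113 = 7;  u_114 = 2;  u_115 = 4;  u_116 = 4;  u_117 = 2
  u_118 = 11;  u_119 = 1;  u_120 = 3;  u_121 = 11;  u_122 = 8;  u_123 = 7
  u_124 = 7;  u_125 = 8;  u_126 = 0;  u_127 = 7;  u_128 = 10;  u_129 = 8
  u_130 = 9;  u_131 = 12;  u_132 = 0;  u_133 = 10;  u_134 = 8;  u_135 = 4
  u_136 = 5;  u_137 = 1;  u_138 = 9;  u_139 = 10;  u_140 = 12;  u_141 = 1
  u_142 = 9;  u_143 = 4;  u_144 = 3;  u_145 = 7;  u_146 = 7;  u_147 = 6
  u_148 = 1;  u_149 = 3;  u_150 = 6;  u_151 = 7;  u_152 = 12;  u_153 = 1
  u_154 = 1;  u_155 = 7;  u_156 = 8;  u_157 = 7;  u_158 = 11;  u_159 = 3
  u_160 = 6;  u_161 = 11;  u_162 = 10;  u_163 = 9;  u_164 = 9;  u_165 = 9
  u_166 = 2;  u_167 = 3;  u_168 = 9;  u_169 = 9;  u_170 = 6;  u_171 = 5
  u_172 = 11;  u_173 = 5;  u_174 = 2;  u_175 = 7
u_176 = 5·7 + 11·2 + 4·5 + 3·11 = 6
u_177 = 5·6 + 11·7 + 4·2 + 3·5 = 0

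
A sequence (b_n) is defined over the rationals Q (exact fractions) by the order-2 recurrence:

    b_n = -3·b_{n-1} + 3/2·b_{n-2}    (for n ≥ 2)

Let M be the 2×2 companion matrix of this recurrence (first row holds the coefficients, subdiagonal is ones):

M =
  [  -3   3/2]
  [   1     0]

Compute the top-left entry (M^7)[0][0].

(M^7)[0][0] is the top entry after applying M 7 times to the unit state (1, 0). Equivalently it is h_{8} for the auxiliary sequence (h_n) obeying the same recurrence with h_1 = 1 and h_i = 0 for 0 ≤ i < 1:
h_2 = -3·1 + 3/2·0 = -3
h_3 = -3·-3 + 3/2·1 = 21/2
h_4 = -3·21/2 + 3/2·-3 = -36
h_5 = -3·-36 + 3/2·21/2 = 495/4
h_6 = -3·495/4 + 3/2·-36 = -1701/4
h_7 = -3·-1701/4 + 3/2·495/4 = 11691/8
h_8 = -3·11691/8 + 3/2·-1701/4 = -5022

-5022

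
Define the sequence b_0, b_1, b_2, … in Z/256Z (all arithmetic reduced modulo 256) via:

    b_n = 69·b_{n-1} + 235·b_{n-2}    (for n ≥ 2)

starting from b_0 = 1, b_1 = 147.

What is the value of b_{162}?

73

b_2 = 69·147 + 235·1 = 138
b_3 = 69·138 + 235·147 = 35
b_4 = 69·35 + 235·138 = 29
b_5 = 69·29 + 235·35 = 242
b_6 = 69·242 + 235·29 = 217
b_7 = 69·217 + 235·242 = 163
Continuing the recurrence:
  b_8 = 34;  b_9 = 203;  b_10 = 237;  b_11 = 58;  b_12 = 49;  b_13 = 115
  b_14 = 250;  b_15 = 243;  b_16 = 253;  b_17 = 66;  b_18 = 9;  b_19 = 3
  b_20 = 18;  b_21 = 155;  b_22 = 77;  b_23 = 10;  b_24 = 97;  b_25 = 83
  b_26 = 106;  b_27 = 195;  b_28 = 221;  b_29 = 146;  b_30 = 57;  b_31 = 99
  b_32 = 2;  b_33 = 107;  b_34 = 173;  b_35 = 218;  b_36 = 145;  b_37 = 51
  b_38 = 218;  b_39 = 147;  b_40 = 189;  b_41 = 226;  b_42 = 105;  b_43 = 195
  b_44 = 242;  b_45 = 59;  b_46 = 13;  b_47 = 170;  b_48 = 193;  b_49 = 19
  b_50 = 74;  b_51 = 99;  b_52 = 157;  b_53 = 50;  b_54 = 153;  b_55 = 35
  b_56 = 226;  b_57 = 11;  b_58 = 109;  b_59 = 122;  b_60 = 241;  b_61 = 243
  b_62 = 186;  b_63 = 51;  b_64 = 125;  b_65 = 130;  b_66 = 201;  b_67 = 131
  b_68 = 210;  b_69 = 219;  b_70 = 205;  b_71 = 74;  b_72 = 33;  b_73 = 211
  b_74 = 42;  b_75 = 3;  b_76 = 93;  b_77 = 210;  b_78 = 249;  b_79 = 227
  b_80 = 194;  b_81 = 171;  b_82 = 45;  b_83 = 26;  b_84 = 81;  b_85 = 179
  b_86 = 154;  b_87 = 211;  b_88 = 61;  b_89 = 34;  b_90 = 41;  b_91 = 67
  b_92 = 178;  b_93 = 123;  b_94 = 141;  b_95 = 234;  b_96 = 129;  b_97 = 147
  b_98 = 10;  b_99 = 163;  b_100 = 29;  b_101 = 114;  b_102 = 89;  b_103 = 163
  b_104 = 162;  b_105 = 75;  b_106 = 237;  b_107 = 186;  b_108 = 177;  b_109 = 115
  b_110 = 122;  b_111 = 115;  b_112 = 253;  b_113 = 194;  b_114 = 137;  b_115 = 3
  b_116 = 146;  b_117 = 27;  b_118 = 77;  b_119 = 138;  b_120 = 225;  b_121 = 83
  b_122 = 234;  b_123 = 67;  b_124 = 221;  b_125 = 18;  b_126 = 185;  b_127 = 99
  b_128 = 130;  b_129 = 235;  b_130 = 173;  b_131 = 90;  b_132 = 17;  b_133 = 51
  b_134 = 90;  b_135 = 19;  b_136 = 189;  b_137 = 98;  b_138 = 233;  b_139 = 195
  b_140 = 114;  b_141 = 187;  b_142 = 13;  b_143 = 42;  b_144 = 65;  b_145 = 19
  b_146 = 202;  b_147 = 227;  b_148 = 157;  b_149 = 178;  b_150 = 25;  b_151 = 35
  b_152 = 98;  b_153 = 139;  b_154 = 109;  b_155 = 250;  b_156 = 113;  b_157 = 243
  b_158 = 58;  b_159 = 179;  b_160 = 125
b_161 = 69·125 + 235·179 = 2
b_162 = 69·2 + 235·125 = 73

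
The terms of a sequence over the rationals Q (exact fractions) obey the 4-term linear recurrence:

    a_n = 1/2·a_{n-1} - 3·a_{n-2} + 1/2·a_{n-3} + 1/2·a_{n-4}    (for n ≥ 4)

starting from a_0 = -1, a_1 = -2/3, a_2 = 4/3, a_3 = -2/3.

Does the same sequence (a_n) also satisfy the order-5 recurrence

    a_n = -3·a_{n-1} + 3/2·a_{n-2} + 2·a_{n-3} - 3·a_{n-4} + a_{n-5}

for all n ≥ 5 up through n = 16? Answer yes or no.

no

Terms a_0..a_16: -1, -2/3, 4/3, -2/3, -31/6, -1/4, 377/24, 91/16, -4511/96, -2101/64, 51937/384, 111713/768, -572831/1536, -1756063/3072, 1993419/2048, 25655393/12288, -19238197/8192
n=5: candidate gives 109/6, actual a_5 = -1/4 ✗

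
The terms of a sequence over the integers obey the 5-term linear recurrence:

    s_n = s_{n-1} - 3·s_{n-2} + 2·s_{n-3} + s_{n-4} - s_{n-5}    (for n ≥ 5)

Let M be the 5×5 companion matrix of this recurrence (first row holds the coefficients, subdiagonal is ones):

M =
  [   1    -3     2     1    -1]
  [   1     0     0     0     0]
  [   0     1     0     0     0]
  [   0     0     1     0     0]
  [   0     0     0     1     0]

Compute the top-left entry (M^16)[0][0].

9

(M^16)[0][0] is the top entry after applying M 16 times to the unit state (1, 0, 0, 0, 0). Equivalently it is h_{20} for the auxiliary sequence (h_n) obeying the same recurrence with h_4 = 1 and h_i = 0 for 0 ≤ i < 4:
h_5 = 1·1 + -3·0 + 2·0 + 1·0 + -1·0 = 1
h_6 = 1·1 + -3·1 + 2·0 + 1·0 + -1·0 = -2
h_7 = 1·-2 + -3·1 + 2·1 + 1·0 + -1·0 = -3
h_8 = 1·-3 + -3·-2 + 2·1 + 1·1 + -1·0 = 6
h_9 = 1·6 + -3·-3 + 2·-2 + 1·1 + -1·1 = 11
h_10 = 1·11 + -3·6 + 2·-3 + 1·-2 + -1·1 = -16
h_11 = 1·-16 + -3·11 + 2·6 + 1·-3 + -1·-2 = -38
h_12 = 1·-38 + -3·-16 + 2·11 + 1·6 + -1·-3 = 41
h_13 = 1·41 + -3·-38 + 2·-16 + 1·11 + -1·6 = 128
h_14 = 1·128 + -3·41 + 2·-38 + 1·-16 + -1·11 = -98
h_15 = 1·-98 + -3·128 + 2·41 + 1·-38 + -1·-16 = -422
h_16 = 1·-422 + -3·-98 + 2·128 + 1·41 + -1·-38 = 207
h_17 = 1·207 + -3·-422 + 2·-98 + 1·128 + -1·41 = 1364
h_18 = 1·1364 + -3·207 + 2·-422 + 1·-98 + -1·128 = -327
h_19 = 1·-327 + -3·1364 + 2·207 + 1·-422 + -1·-98 = -4329
h_20 = 1·-4329 + -3·-327 + 2·1364 + 1·207 + -1·-422 = 9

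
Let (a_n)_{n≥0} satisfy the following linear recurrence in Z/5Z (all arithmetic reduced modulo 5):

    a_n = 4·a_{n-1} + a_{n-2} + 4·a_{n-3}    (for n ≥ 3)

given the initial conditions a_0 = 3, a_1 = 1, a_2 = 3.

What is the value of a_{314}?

2

a_3 = 4·3 + 1·1 + 4·3 = 0
a_4 = 4·0 + 1·3 + 4·1 = 2
a_5 = 4·2 + 1·0 + 4·3 = 0
a_6 = 4·0 + 1·2 + 4·0 = 2
a_7 = 4·2 + 1·0 + 4·2 = 1
a_8 = 4·1 + 1·2 + 4·0 = 1
a_9 = 4·1 + 1·1 + 4·2 = 3
a_10 = 4·3 + 1·1 + 4·1 = 2
a_11 = 4·2 + 1·3 + 4·1 = 0
a_12 = 4·0 + 1·2 + 4·3 = 4
a_13 = 4·4 + 1·0 + 4·2 = 4
a_14 = 4·4 + 1·4 + 4·0 = 0
a_15 = 4·0 + 1·4 + 4·4 = 0
a_16 = 4·0 + 1·0 + 4·4 = 1
a_17 = 4·1 + 1·0 + 4·0 = 4
a_18 = 4·4 + 1·1 + 4·0 = 2
a_19 = 4·2 + 1·4 + 4·1 = 1
a_20 = 4·1 + 1·2 + 4·4 = 2
a_21 = 4·2 + 1·1 + 4·2 = 2
a_22 = 4·2 + 1·2 + 4·1 = 4
a_23 = 4·4 + 1·2 + 4·2 = 1
a_24 = 4·1 + 1·4 + 4·2 = 1
a_25 = 4·1 + 1·1 + 4·4 = 1
a_26 = 4·1 + 1·1 + 4·1 = 4
a_27 = 4·4 + 1·1 + 4·1 = 1
a_28 = 4·1 + 1·4 + 4·1 = 2
a_29 = 4·2 + 1·1 + 4·4 = 0
a_30 = 4·0 + 1·2 + 4·1 = 1
a_31 = 4·1 + 1·0 + 4·2 = 2
a_32 = 4·2 + 1·1 + 4·0 = 4
a_33 = 4·4 + 1·2 + 4·1 = 2
a_34 = 4·2 + 1·4 + 4·2 = 0
a_35 = 4·0 + 1·2 + 4·4 = 3
a_36 = 4·3 + 1·0 + 4·2 = 0
a_37 = 4·0 + 1·3 + 4·0 = 3
a_38 = 4·3 + 1·0 + 4·3 = 4
a_39 = 4·4 + 1·3 + 4·0 = 4
a_40 = 4·4 + 1·4 + 4·3 = 2
a_41 = 4·2 + 1·4 + 4·4 = 3
a_42 = 4·3 + 1·2 + 4·4 = 0
a_43 = 4·0 + 1·3 + 4·2 = 1
a_44 = 4·1 + 1·0 + 4·3 = 1
a_45 = 4·1 + 1·1 + 4·0 = 0
a_46 = 4·0 + 1·1 + 4·1 = 0
a_47 = 4·0 + 1·0 + 4·1 = 4
a_48 = 4·4 + 1·0 + 4·0 = 1
a_49 = 4·1 + 1·4 + 4·0 = 3
a_50 = 4·3 + 1·1 + 4·4 = 4
a_51 = 4·4 + 1·3 + 4·1 = 3
a_52 = 4·3 + 1·4 + 4·3 = 3
a_53 = 4·3 + 1·3 + 4·4 = 1
a_54 = 4·1 + 1·3 + 4·3 = 4
a_55 = 4·4 + 1·1 + 4·3 = 4
a_56 = 4·4 + 1·4 + 4·1 = 4
a_57 = 4·4 + 1·4 + 4·4 = 1
a_58 = 4·1 + 1·4 + 4·4 = 4
a_59 = 4·4 + 1·1 + 4·4 = 3
a_60 = 4·3 + 1·4 + 4·1 = 0
a_61 = 4·0 + 1·3 + 4·4 = 4
a_62 = 4·4 + 1·0 + 4·3 = 3
a_63 = 4·3 + 1·4 + 4·0 = 1
a_64 = 4·1 + 1·3 + 4·4 = 3
(a_62, a_63, a_64) = (3, 1, 3) = (a_0, a_1, a_2), so the sequence has period 62.
314 ≡ 4 (mod 62), hence a_314 = a_4 = 2.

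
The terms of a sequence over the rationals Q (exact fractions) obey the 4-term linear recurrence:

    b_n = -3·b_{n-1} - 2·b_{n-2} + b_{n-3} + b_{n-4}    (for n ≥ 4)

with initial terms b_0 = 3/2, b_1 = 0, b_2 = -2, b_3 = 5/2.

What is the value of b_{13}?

-688

b_4 = -3·5/2 + -2·-2 + 1·0 + 1·3/2 = -2
b_5 = -3·-2 + -2·5/2 + 1·-2 + 1·0 = -1
b_6 = -3·-1 + -2·-2 + 1·5/2 + 1·-2 = 15/2
b_7 = -3·15/2 + -2·-1 + 1·-2 + 1·5/2 = -20
b_8 = -3·-20 + -2·15/2 + 1·-1 + 1·-2 = 42
b_9 = -3·42 + -2·-20 + 1·15/2 + 1·-1 = -159/2
b_10 = -3·-159/2 + -2·42 + 1·-20 + 1·15/2 = 142
b_11 = -3·142 + -2·-159/2 + 1·42 + 1·-20 = -245
b_12 = -3·-245 + -2·142 + 1·-159/2 + 1·42 = 827/2
b_13 = -3·827/2 + -2·-245 + 1·142 + 1·-159/2 = -688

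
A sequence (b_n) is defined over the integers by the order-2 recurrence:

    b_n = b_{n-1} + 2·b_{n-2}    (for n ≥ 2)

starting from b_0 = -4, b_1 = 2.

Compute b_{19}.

-349522

b_2 = 1·2 + 2·-4 = -6
b_3 = 1·-6 + 2·2 = -2
b_4 = 1·-2 + 2·-6 = -14
b_5 = 1·-14 + 2·-2 = -18
b_6 = 1·-18 + 2·-14 = -46
b_7 = 1·-46 + 2·-18 = -82
b_8 = 1·-82 + 2·-46 = -174
b_9 = 1·-174 + 2·-82 = -338
b_10 = 1·-338 + 2·-174 = -686
b_11 = 1·-686 + 2·-338 = -1362
b_12 = 1·-1362 + 2·-686 = -2734
b_13 = 1·-2734 + 2·-1362 = -5458
b_14 = 1·-5458 + 2·-2734 = -10926
b_15 = 1·-10926 + 2·-5458 = -21842
b_16 = 1·-21842 + 2·-10926 = -43694
b_17 = 1·-43694 + 2·-21842 = -87378
b_18 = 1·-87378 + 2·-43694 = -174766
b_19 = 1·-174766 + 2·-87378 = -349522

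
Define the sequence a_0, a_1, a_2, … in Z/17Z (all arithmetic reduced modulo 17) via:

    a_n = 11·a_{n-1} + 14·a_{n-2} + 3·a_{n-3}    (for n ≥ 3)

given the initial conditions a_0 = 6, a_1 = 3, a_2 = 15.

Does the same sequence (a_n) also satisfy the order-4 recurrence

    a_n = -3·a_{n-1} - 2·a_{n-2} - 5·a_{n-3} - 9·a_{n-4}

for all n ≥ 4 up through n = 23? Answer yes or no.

yes

Terms a_0..a_23: 6, 3, 15, 4, 8, 2, 10, 9, 7, 12, 2, 7, 5, 6, 4, 7, 15, 3, 9, 16, 5, 0, 16, 4
n=4: candidate gives 8, actual a_4 = 8 ✓
n=5: candidate gives 2, actual a_5 = 2 ✓
n=6: candidate gives 10, actual a_6 = 10 ✓
n=7: candidate gives 9, actual a_7 = 9 ✓
n=8: candidate gives 7, actual a_8 = 7 ✓
n=9: candidate gives 12, actual a_9 = 12 ✓
n=10: candidate gives 2, actual a_10 = 2 ✓
n=11: candidate gives 7, actual a_11 = 7 ✓
n=12: candidate gives 5, actual a_12 = 5 ✓
n=13: candidate gives 6, actual a_13 = 6 ✓
n=14: candidate gives 4, actual a_14 = 4 ✓
n=15: candidate gives 7, actual a_15 = 7 ✓
n=16: candidate gives 15, actual a_16 = 15 ✓
n=17: candidate gives 3, actual a_17 = 3 ✓
n=18: candidate gives 9, actual a_18 = 9 ✓
n=19: candidate gives 16, actual a_19 = 16 ✓
n=20: candidate gives 5, actual a_20 = 5 ✓
n=21: candidate gives 0, actual a_21 = 0 ✓
n=22: candidate gives 16, actual a_22 = 16 ✓
n=23: candidate gives 4, actual a_23 = 4 ✓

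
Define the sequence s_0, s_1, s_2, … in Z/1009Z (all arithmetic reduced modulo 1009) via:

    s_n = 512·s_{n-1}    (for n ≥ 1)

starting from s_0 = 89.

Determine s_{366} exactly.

s_1 = 512·89 = 163
s_2 = 512·163 = 718
s_3 = 512·718 = 340
s_4 = 512·340 = 532
s_5 = 512·532 = 963
s_6 = 512·963 = 664
s_7 = 512·664 = 944
s_8 = 512·944 = 17
s_9 = 512·17 = 632
s_10 = 512·632 = 704
s_11 = 512·704 = 235
s_12 = 512·235 = 249
s_13 = 512·249 = 354
s_14 = 512·354 = 637
s_15 = 512·637 = 237
s_16 = 512·237 = 264
s_17 = 512·264 = 971
s_18 = 512·971 = 724
s_19 = 512·724 = 385
s_20 = 512·385 = 365
s_21 = 512·365 = 215
s_22 = 512·215 = 99
s_23 = 512·99 = 238
s_24 = 512·238 = 776
s_25 = 512·776 = 775
s_26 = 512·775 = 263
s_27 = 512·263 = 459
s_28 = 512·459 = 920
s_29 = 512·920 = 846
s_30 = 512·846 = 291
s_31 = 512·291 = 669
s_32 = 512·669 = 477
s_33 = 512·477 = 46
s_34 = 512·46 = 345
s_35 = 512·345 = 65
s_36 = 512·65 = 992
s_37 = 512·992 = 377
s_38 = 512·377 = 305
s_39 = 512·305 = 774
s_40 = 512·774 = 760
s_41 = 512·760 = 655
s_42 = 512·655 = 372
s_43 = 512·372 = 772
s_44 = 512·772 = 745
s_45 = 512·745 = 38
s_46 = 512·38 = 285
s_47 = 512·285 = 624
s_48 = 512·624 = 644
s_49 = 512·644 = 794
s_50 = 512·794 = 910
s_51 = 512·910 = 771
s_52 = 512·771 = 233
s_53 = 512·233 = 234
s_54 = 512·234 = 746
s_55 = 512·746 = 550
s_56 = 512·550 = 89
(s_56) = (89) = (s_0), so the sequence has period 56.
366 ≡ 30 (mod 56), hence s_366 = s_30 = 291.

291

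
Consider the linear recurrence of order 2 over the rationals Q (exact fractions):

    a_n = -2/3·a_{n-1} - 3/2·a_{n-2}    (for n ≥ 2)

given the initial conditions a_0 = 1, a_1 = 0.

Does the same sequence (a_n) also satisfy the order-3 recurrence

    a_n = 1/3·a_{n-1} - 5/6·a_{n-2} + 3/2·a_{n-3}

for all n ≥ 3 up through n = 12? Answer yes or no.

Terms a_0..a_12: 1, 0, -3/2, 1, 19/12, -23/9, -145/216, 1387/324, -7181/3888, -7567/1458, 436031/69984, 381205/104976, -14822477/1259712
n=3: candidate gives 1, actual a_3 = 1 ✓
n=4: candidate gives 19/12, actual a_4 = 19/12 ✓
n=5: candidate gives -23/9, actual a_5 = -23/9 ✓
n=6: candidate gives -145/216, actual a_6 = -145/216 ✓
n=7: candidate gives 1387/324, actual a_7 = 1387/324 ✓
n=8: candidate gives -7181/3888, actual a_8 = -7181/3888 ✓
n=9: candidate gives -7567/1458, actual a_9 = -7567/1458 ✓
n=10: candidate gives 436031/69984, actual a_10 = 436031/69984 ✓
n=11: candidate gives 381205/104976, actual a_11 = 381205/104976 ✓
n=12: candidate gives -14822477/1259712, actual a_12 = -14822477/1259712 ✓

yes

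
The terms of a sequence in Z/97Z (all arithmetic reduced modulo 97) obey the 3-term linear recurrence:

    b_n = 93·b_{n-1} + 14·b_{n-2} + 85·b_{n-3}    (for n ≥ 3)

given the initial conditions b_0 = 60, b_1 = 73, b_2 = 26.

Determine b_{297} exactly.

b_3 = 93·26 + 14·73 + 85·60 = 4
b_4 = 93·4 + 14·26 + 85·73 = 54
b_5 = 93·54 + 14·4 + 85·26 = 13
b_6 = 93·13 + 14·54 + 85·4 = 74
b_7 = 93·74 + 14·13 + 85·54 = 14
b_8 = 93·14 + 14·74 + 85·13 = 48
Continuing the recurrence:
  b_9 = 86;  b_10 = 63;  b_11 = 85;  b_12 = 92;  b_13 = 66;  b_14 = 4
  b_15 = 95;  b_16 = 48;  b_17 = 23;  b_18 = 22;  b_19 = 46;  b_20 = 42
  b_21 = 18;  b_22 = 61;  b_23 = 86;  b_24 = 3;  b_25 = 72;  b_26 = 80
  b_27 = 70;  b_28 = 73;  b_29 = 19;  b_30 = 9;  b_31 = 33;  b_32 = 57
  b_33 = 29;  b_34 = 92;  b_35 = 33;  b_36 = 32;  b_37 = 6;  b_38 = 28
  b_39 = 73;  b_40 = 28;  b_41 = 89;  b_42 = 33;  b_43 = 2;  b_44 = 65
  b_45 = 51;  b_46 = 3;  b_47 = 19;  b_48 = 33;  b_49 = 1;  b_50 = 36
  b_51 = 56;  b_52 = 74;  b_53 = 56;  b_54 = 43;  b_55 = 15;  b_56 = 64
  b_57 = 20;  b_58 = 54;  b_59 = 72;  b_60 = 34;  b_61 = 30;  b_62 = 74
  b_63 = 7;  b_64 = 66;  b_65 = 13;  b_66 = 12;  b_67 = 21;  b_68 = 25
  b_69 = 50;  b_70 = 92;  b_71 = 32;  b_72 = 75;  b_73 = 14;  b_74 = 28
  b_75 = 57;  b_76 = 93;  b_77 = 90;  b_78 = 64;  b_79 = 82;  b_80 = 70
  b_81 = 3;  b_82 = 81;  b_83 = 42;  b_84 = 57;  b_85 = 67;  b_86 = 26
  b_87 = 53;  b_88 = 27;  b_89 = 31;  b_90 = 6;  b_91 = 86;  b_92 = 47
  b_93 = 71;  b_94 = 21;  b_95 = 55;  b_96 = 95;  b_97 = 41;  b_98 = 21
  b_99 = 29;  b_100 = 74;  b_101 = 52;  b_102 = 92;  b_103 = 54;  b_104 = 60
  b_105 = 91;  b_106 = 22;  b_107 = 78;  b_108 = 68;  b_109 = 71;  b_110 = 23
  b_111 = 86;  b_112 = 96;  b_113 = 59;  b_114 = 76;  b_115 = 49;  b_116 = 63
  b_117 = 7;  b_118 = 72;  b_119 = 24;  b_120 = 52;  b_121 = 40;  b_122 = 86
  b_123 = 77;  b_124 = 28;  b_125 = 31;  b_126 = 23;  b_127 = 6;  b_128 = 23
  b_129 = 7;  b_130 = 28;  b_131 = 1;  b_132 = 13;  b_133 = 14;  b_134 = 17
  b_135 = 69;  b_136 = 85;  b_137 = 34;  b_138 = 32;  b_139 = 7;  b_140 = 12
  b_141 = 54;  b_142 = 62;  b_143 = 73;  b_144 = 25;  b_145 = 81;  b_146 = 23
  b_147 = 63;  b_148 = 68;  b_149 = 43;  b_150 = 24;  b_151 = 78;  b_152 = 90
  b_153 = 56;  b_154 = 3;  b_155 = 80;  b_156 = 20;  b_157 = 34;  b_158 = 57
  b_159 = 8;  b_160 = 67;  b_161 = 33;  b_162 = 31;  b_163 = 19;  b_164 = 59
  b_165 = 46;  b_166 = 26;  b_167 = 26;  b_168 = 96;  b_169 = 56;  b_170 = 32
  b_171 = 86;  b_172 = 14;  b_173 = 85;  b_174 = 85;  b_175 = 3;  b_176 = 61
  b_177 = 39;  b_178 = 80;  b_179 = 76;  b_180 = 57;  b_181 = 70;  b_182 = 91
  b_183 = 29;  b_184 = 27;  b_185 = 79;  b_186 = 5;  b_187 = 83;  b_188 = 51
  b_189 = 25;  b_190 = 6;  b_191 = 5;  b_192 = 55;  b_193 = 69;  b_194 = 46
  b_195 = 25;  b_196 = 7;  b_197 = 61;  b_198 = 39;  b_199 = 32;  b_200 = 74
  b_201 = 72;  b_202 = 73;  b_203 = 22;  b_204 = 70;  b_205 = 25;  b_206 = 34
  b_207 = 53;  b_208 = 61;  b_209 = 90;  b_210 = 52;  b_211 = 29;  b_212 = 17
  b_213 = 5;  b_214 = 64;  b_215 = 95;  b_216 = 68;  b_217 = 96;  b_218 = 10
  b_219 = 3;  b_220 = 43;  b_221 = 41;  b_222 = 14;  b_223 = 2;  b_224 = 84
  b_225 = 9;  b_226 = 49;  b_227 = 86;  b_228 = 40;  b_229 = 68;  b_230 = 32
  b_231 = 53;  b_232 = 2;  b_233 = 59;  b_234 = 29;  b_235 = 7;  b_236 = 58
  b_237 = 3;  b_238 = 37;  b_239 = 71;  b_240 = 4;  b_241 = 49;  b_242 = 75
  b_243 = 47;  b_244 = 80;  b_245 = 20;  b_246 = 88;  b_247 = 35;  b_248 = 76
  b_249 = 3;  b_250 = 50;  b_251 = 94;  b_252 = 94;  b_253 = 49;  b_254 = 89
  b_255 = 75;  b_256 = 67;  b_257 = 5;  b_258 = 18;  b_259 = 67;  b_260 = 21
  b_261 = 56;  b_262 = 42;  b_263 = 73;  b_264 = 12;  b_265 = 82;  b_266 = 31
  b_267 = 7;  b_268 = 4;  b_269 = 1;  b_270 = 65;  b_271 = 94;  b_272 = 37
  b_273 = 0;  b_274 = 69;  b_275 = 56;  b_276 = 63;  b_277 = 92;  b_278 = 36
  b_279 = 0;  b_280 = 79;  b_281 = 28;  b_282 = 24;  b_283 = 27;  b_284 = 86
  b_285 = 37;  b_286 = 53;  b_287 = 50;  b_288 = 1;  b_289 = 60;  b_290 = 47
  b_291 = 58;  b_292 = 94;  b_293 = 66;  b_294 = 65;  b_295 = 21
b_296 = 93·21 + 14·65 + 85·66 = 34
b_297 = 93·34 + 14·21 + 85·65 = 57

57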